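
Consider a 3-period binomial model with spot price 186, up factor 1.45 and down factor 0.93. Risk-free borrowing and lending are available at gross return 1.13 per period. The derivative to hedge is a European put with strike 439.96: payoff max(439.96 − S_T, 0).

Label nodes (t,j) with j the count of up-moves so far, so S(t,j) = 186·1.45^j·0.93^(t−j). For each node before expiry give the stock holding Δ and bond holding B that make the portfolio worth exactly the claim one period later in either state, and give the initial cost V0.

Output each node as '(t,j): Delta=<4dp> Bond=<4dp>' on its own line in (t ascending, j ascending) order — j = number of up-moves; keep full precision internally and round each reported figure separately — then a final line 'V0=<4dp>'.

(0,0): Delta=-0.8478 Bond=281.6126
(1,0): Delta=-1.0000 Bond=344.5532
(1,1): Delta=-0.6916 Bond=276.0926
(2,0): Delta=-1.0000 Bond=389.3451
(2,1): Delta=-1.0000 Bond=389.3451
(2,2): Delta=-0.3751 Bond=188.2077
V0=123.9255

Since d<R<u, set p* = (R−d)/(u−d) = 0.3846; price each node as the discounted p*-expectation of its children.
Terminal payoffs: V(3,0)=290.3496, V(3,1)=206.6965, V(3,2)=76.2695, V(3,3)=0.0000
  t=2,j=0: stock 160.8714 → up 233.2635 (V=206.6965), down 149.6104 (V=290.3496). Price 228.4737; hedge Δ=-1.0000, bond B=389.3451.
  t=2,j=1: stock 250.8210 → up 363.6904 (V=76.2695), down 233.2635 (V=206.6965). Price 138.5241; hedge Δ=-1.0000, bond B=389.3451.
  t=2,j=2: stock 391.0650 → up 567.0443 (V=0.0000), down 363.6904 (V=76.2695). Price 41.5355; hedge Δ=-0.3751, bond B=188.2077.
  t=1,j=0: stock 172.9800 → up 250.8210 (V=138.5241), down 160.8714 (V=228.4737). Price 171.5732; hedge Δ=-1.0000, bond B=344.5532.
  t=1,j=1: stock 269.7000 → up 391.0650 (V=41.5355), down 250.8210 (V=138.5241). Price 89.5759; hedge Δ=-0.6916, bond B=276.0926.
  t=0,j=0: stock 186.0000 → up 269.7000 (V=89.5759), down 172.9800 (V=171.5732). Price 123.9255; hedge Δ=-0.8478, bond B=281.6126.
Self-financing check: at every node Δ·S+B equals the discounted successor values.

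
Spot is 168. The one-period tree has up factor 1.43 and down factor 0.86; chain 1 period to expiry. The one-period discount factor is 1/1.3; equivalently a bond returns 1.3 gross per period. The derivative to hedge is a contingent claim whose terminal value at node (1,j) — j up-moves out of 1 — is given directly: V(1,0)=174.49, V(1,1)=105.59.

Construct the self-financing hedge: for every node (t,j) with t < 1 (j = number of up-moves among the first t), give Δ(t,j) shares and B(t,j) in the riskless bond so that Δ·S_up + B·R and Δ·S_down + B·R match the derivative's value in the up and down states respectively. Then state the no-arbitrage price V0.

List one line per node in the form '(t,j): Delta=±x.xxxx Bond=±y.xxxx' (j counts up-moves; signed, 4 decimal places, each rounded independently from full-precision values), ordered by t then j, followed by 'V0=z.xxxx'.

No-arbitrage ⇒ martingale measure with p* = (R−d)/(u−d) = 0.7719.
At expiry t=1: V(1,0)=174.4900, V(1,1)=105.5900
(0,0): S=168.0000. Δ = (V_up−V_dn)/(S_up−S_dn) = (105.5900−174.4900)/(240.2400−144.4800) = -0.7195. V = [p*·105.5900 + (1−p*)·174.4900]/1.3 = 93.3108. B = V − Δ·S = 214.1880.
Self-financing check: at every node Δ·S+B equals the discounted successor values.

(0,0): Delta=-0.7195 Bond=214.1880
V0=93.3108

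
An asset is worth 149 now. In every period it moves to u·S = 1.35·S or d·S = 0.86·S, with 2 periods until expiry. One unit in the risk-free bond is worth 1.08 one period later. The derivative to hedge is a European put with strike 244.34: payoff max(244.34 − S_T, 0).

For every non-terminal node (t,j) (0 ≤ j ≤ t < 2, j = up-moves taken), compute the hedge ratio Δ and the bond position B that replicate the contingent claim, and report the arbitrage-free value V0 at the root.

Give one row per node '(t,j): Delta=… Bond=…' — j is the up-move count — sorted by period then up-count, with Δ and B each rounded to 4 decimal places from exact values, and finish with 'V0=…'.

(0,0): Delta=-0.8451 Bond=191.0977
(1,0): Delta=-1.0000 Bond=226.2407
(1,1): Delta=-0.7239 Bond=182.0179
V0=65.1852

Since d<R<u, set p* = (R−d)/(u−d) = 0.4490; price each node as the discounted p*-expectation of its children.
Terminal values V(2,·): V(2,0)=134.1396, V(2,1)=71.3510, V(2,2)=0.0000
  t=1,j=0: stock 128.1400 → up 172.9890 (V=71.3510), down 110.2004 (V=134.1396). Price 98.1007; hedge Δ=-1.0000, bond B=226.2407.
  t=1,j=1: stock 201.1500 → up 271.5525 (V=0.0000), down 172.9890 (V=71.3510). Price 36.4036; hedge Δ=-0.7239, bond B=182.0179.
  t=0,j=0: stock 149.0000 → up 201.1500 (V=36.4036), down 128.1400 (V=98.1007). Price 65.1852; hedge Δ=-0.8451, bond B=191.0977.
Root portfolio cost Δ·149+B reproduces V0=65.1852.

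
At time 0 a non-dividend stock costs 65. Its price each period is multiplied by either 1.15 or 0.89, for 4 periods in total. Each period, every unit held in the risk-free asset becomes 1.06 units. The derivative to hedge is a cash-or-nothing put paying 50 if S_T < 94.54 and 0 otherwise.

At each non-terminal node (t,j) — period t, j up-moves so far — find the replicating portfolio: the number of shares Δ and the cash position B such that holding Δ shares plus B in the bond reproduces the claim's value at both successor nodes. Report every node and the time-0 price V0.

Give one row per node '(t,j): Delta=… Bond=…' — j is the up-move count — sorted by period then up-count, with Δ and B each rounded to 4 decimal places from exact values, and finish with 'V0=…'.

(0,0): Delta=-0.6944 Bond=77.5004
(1,0): Delta=0.0000 Bond=41.9810
(1,1): Delta=-0.9789 Bond=103.4166
(2,0): Delta=0.0000 Bond=44.4998
(2,1): Delta=0.0000 Bond=44.4998
(2,2): Delta=-1.3799 Bond=144.0978
(3,0): Delta=0.0000 Bond=47.1698
(3,1): Delta=0.0000 Bond=47.1698
(3,2): Delta=0.0000 Bond=47.1698
(3,3): Delta=-1.9453 Bond=208.6357
V0=32.3662

Under the risk-neutral measure, an up-move has probability p* = (R−d)/(u−d) = 0.6538 and values discount at R = 1.06.
Terminal values V(4,·): V(4,0)=50.0000, V(4,1)=50.0000, V(4,2)=50.0000, V(4,3)=50.0000, V(4,4)=0.0000
Node (3,0) S=45.8230: V=(p*·50.0000+(1−p*)·50.0000)/1.06=47.1698; Δ=(50.0000−50.0000)/(52.6964−40.7825)=0.0000; B=V−Δ·S=47.1698
Node (3,1) S=59.2095: V=(p*·50.0000+(1−p*)·50.0000)/1.06=47.1698; Δ=(50.0000−50.0000)/(68.0909−52.6964)=0.0000; B=V−Δ·S=47.1698
Node (3,2) S=76.5066: V=(p*·50.0000+(1−p*)·50.0000)/1.06=47.1698; Δ=(50.0000−50.0000)/(87.9826−68.0909)=0.0000; B=V−Δ·S=47.1698
Node (3,3) S=98.8569: V=(p*·0.0000+(1−p*)·50.0000)/1.06=16.3280; Δ=(0.0000−50.0000)/(113.6854−87.9826)=-1.9453; B=V−Δ·S=208.6357
Node (2,0) S=51.4865: V=(p*·47.1698+(1−p*)·47.1698)/1.06=44.4998; Δ=(47.1698−47.1698)/(59.2095−45.8230)=0.0000; B=V−Δ·S=44.4998
Node (2,1) S=66.5275: V=(p*·47.1698+(1−p*)·47.1698)/1.06=44.4998; Δ=(47.1698−47.1698)/(76.5066−59.2095)=0.0000; B=V−Δ·S=44.4998
Node (2,2) S=85.9625: V=(p*·16.3280+(1−p*)·47.1698)/1.06=25.4755; Δ=(16.3280−47.1698)/(98.8569−76.5066)=-1.3799; B=V−Δ·S=144.0978
Node (1,0) S=57.8500: V=(p*·44.4998+(1−p*)·44.4998)/1.06=41.9810; Δ=(44.4998−44.4998)/(66.5275−51.4865)=0.0000; B=V−Δ·S=41.9810
Node (1,1) S=74.7500: V=(p*·25.4755+(1−p*)·44.4998)/1.06=30.2461; Δ=(25.4755−44.4998)/(85.9625−66.5275)=-0.9789; B=V−Δ·S=103.4166
Node (0,0) S=65.0000: V=(p*·30.2461+(1−p*)·41.9810)/1.06=32.3662; Δ=(30.2461−41.9810)/(74.7500−57.8500)=-0.6944; B=V−Δ·S=77.5004
Self-financing check: at every node Δ·S+B equals the discounted successor values.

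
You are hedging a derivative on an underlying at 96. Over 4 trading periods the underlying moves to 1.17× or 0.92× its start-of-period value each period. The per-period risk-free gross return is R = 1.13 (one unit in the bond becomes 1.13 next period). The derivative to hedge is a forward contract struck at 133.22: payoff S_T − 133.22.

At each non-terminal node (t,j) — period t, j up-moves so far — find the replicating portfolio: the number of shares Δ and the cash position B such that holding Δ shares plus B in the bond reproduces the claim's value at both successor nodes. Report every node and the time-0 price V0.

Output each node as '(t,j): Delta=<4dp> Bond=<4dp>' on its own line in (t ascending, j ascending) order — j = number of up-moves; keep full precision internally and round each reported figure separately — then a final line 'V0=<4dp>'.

(0,0): Delta=1.0000 Bond=-81.7063
(1,0): Delta=1.0000 Bond=-92.3281
(1,1): Delta=1.0000 Bond=-92.3281
(2,0): Delta=1.0000 Bond=-104.3308
(2,1): Delta=1.0000 Bond=-104.3308
(2,2): Delta=1.0000 Bond=-104.3308
(3,0): Delta=1.0000 Bond=-117.8938
(3,1): Delta=1.0000 Bond=-117.8938
(3,2): Delta=1.0000 Bond=-117.8938
(3,3): Delta=1.0000 Bond=-117.8938
V0=14.2937

Under the risk-neutral measure, an up-move has probability p* = (R−d)/(u−d) = 0.8400 and values discount at R = 1.13.
Terminal payoffs: V(4,0)=-64.4463, V(4,1)=-45.7578, V(4,2)=-21.9909, V(4,3)=8.2345, V(4,4)=46.6732
  t=3,j=0: stock 74.7540 → up 87.4622 (V=-45.7578), down 68.7737 (V=-64.4463). Price -43.1398; hedge Δ=1.0000, bond B=-117.8938.
  t=3,j=1: stock 95.0676 → up 111.2291 (V=-21.9909), down 87.4622 (V=-45.7578). Price -22.8262; hedge Δ=1.0000, bond B=-117.8938.
  t=3,j=2: stock 120.9012 → up 141.4545 (V=8.2345), down 111.2291 (V=-21.9909). Price 3.0074; hedge Δ=1.0000, bond B=-117.8938.
  t=3,j=3: stock 153.7548 → up 179.8932 (V=46.6732), down 141.4545 (V=8.2345). Price 35.8610; hedge Δ=1.0000, bond B=-117.8938.
  t=2,j=0: stock 81.2544 → up 95.0676 (V=-22.8262), down 74.7540 (V=-43.1398). Price -23.0764; hedge Δ=1.0000, bond B=-104.3308.
  t=2,j=1: stock 103.3344 → up 120.9012 (V=3.0074), down 95.0676 (V=-22.8262). Price -0.9964; hedge Δ=1.0000, bond B=-104.3308.
  t=2,j=2: stock 131.4144 → up 153.7548 (V=35.8610), down 120.9012 (V=3.0074). Price 27.0836; hedge Δ=1.0000, bond B=-104.3308.
  t=1,j=0: stock 88.3200 → up 103.3344 (V=-0.9964), down 81.2544 (V=-23.0764). Price -4.0081; hedge Δ=1.0000, bond B=-92.3281.
  t=1,j=1: stock 112.3200 → up 131.4144 (V=27.0836), down 103.3344 (V=-0.9964). Price 19.9919; hedge Δ=1.0000, bond B=-92.3281.
  t=0,j=0: stock 96.0000 → up 112.3200 (V=19.9919), down 88.3200 (V=-4.0081). Price 14.2937; hedge Δ=1.0000, bond B=-81.7063.
Each (Δ,B) replicates both successor values, so the strategy is self-financing and V0 is arbitrage-free.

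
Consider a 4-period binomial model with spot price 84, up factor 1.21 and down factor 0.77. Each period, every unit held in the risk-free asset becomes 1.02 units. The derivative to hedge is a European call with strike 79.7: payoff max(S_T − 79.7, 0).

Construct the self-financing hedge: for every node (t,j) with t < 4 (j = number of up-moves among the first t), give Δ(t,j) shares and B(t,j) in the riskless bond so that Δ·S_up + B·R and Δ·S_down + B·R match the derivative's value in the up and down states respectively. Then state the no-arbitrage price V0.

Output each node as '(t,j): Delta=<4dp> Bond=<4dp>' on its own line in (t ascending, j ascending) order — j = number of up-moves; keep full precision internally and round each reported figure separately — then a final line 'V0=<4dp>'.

(0,0): Delta=0.6782 Bond=-37.0925
(1,0): Delta=0.3804 Bond=-18.5714
(1,1): Delta=0.8222 Bond=-52.4742
(2,0): Delta=0.0000 Bond=0.0000
(2,1): Delta=0.5643 Bond=-33.3394
(2,2): Delta=0.9469 Bond=-68.8636
(3,0): Delta=0.0000 Bond=0.0000
(3,1): Delta=0.0000 Bond=0.0000
(3,2): Delta=0.8372 Bond=-59.8510
(3,3): Delta=1.0000 Bond=-78.1373
V0=19.8738

Risk-neutral probability p* = (R−d)/(u−d) = (1.02−0.77)/(1.21−0.77) = 0.5682.
Payoff layer (t=4): V(4,0)=0.0000, V(4,1)=0.0000, V(4,2)=0.0000, V(4,3)=34.8846, V(4,4)=100.3615
Node (3,0) S=38.3488: V=(p*·0.0000+(1−p*)·0.0000)/1.02=0.0000; Δ=(0.0000−0.0000)/(46.4020−29.5286)=0.0000; B=V−Δ·S=0.0000
Node (3,1) S=60.2624: V=(p*·0.0000+(1−p*)·0.0000)/1.02=0.0000; Δ=(0.0000−0.0000)/(72.9175−46.4020)=0.0000; B=V−Δ·S=0.0000
Node (3,2) S=94.6980: V=(p*·34.8846+(1−p*)·0.0000)/1.02=19.4321; Δ=(34.8846−0.0000)/(114.5846−72.9175)=0.8372; B=V−Δ·S=-59.8510
Node (3,3) S=148.8111: V=(p*·100.3615+(1−p*)·34.8846)/1.02=70.6739; Δ=(100.3615−34.8846)/(180.0615−114.5846)=1.0000; B=V−Δ·S=-78.1373
Node (2,0) S=49.8036: V=(p*·0.0000+(1−p*)·0.0000)/1.02=0.0000; Δ=(0.0000−0.0000)/(60.2624−38.3488)=0.0000; B=V−Δ·S=0.0000
Node (2,1) S=78.2628: V=(p*·19.4321+(1−p*)·0.0000)/1.02=10.8245; Δ=(19.4321−0.0000)/(94.6980−60.2624)=0.5643; B=V−Δ·S=-33.3394
Node (2,2) S=122.9844: V=(p*·70.6739+(1−p*)·19.4321)/1.02=47.5949; Δ=(70.6739−19.4321)/(148.8111−94.6980)=0.9469; B=V−Δ·S=-68.8636
Node (1,0) S=64.6800: V=(p*·10.8245+(1−p*)·0.0000)/1.02=6.0297; Δ=(10.8245−0.0000)/(78.2628−49.8036)=0.3804; B=V−Δ·S=-18.5714
Node (1,1) S=101.6400: V=(p*·47.5949+(1−p*)·10.8245)/1.02=31.0949; Δ=(47.5949−10.8245)/(122.9844−78.2628)=0.8222; B=V−Δ·S=-52.4742
Node (0,0) S=84.0000: V=(p*·31.0949+(1−p*)·6.0297)/1.02=19.8738; Δ=(31.0949−6.0297)/(101.6400−64.6800)=0.6782; B=V−Δ·S=-37.0925
The time-0 hedge costs 19.8738, which is the no-arbitrage price.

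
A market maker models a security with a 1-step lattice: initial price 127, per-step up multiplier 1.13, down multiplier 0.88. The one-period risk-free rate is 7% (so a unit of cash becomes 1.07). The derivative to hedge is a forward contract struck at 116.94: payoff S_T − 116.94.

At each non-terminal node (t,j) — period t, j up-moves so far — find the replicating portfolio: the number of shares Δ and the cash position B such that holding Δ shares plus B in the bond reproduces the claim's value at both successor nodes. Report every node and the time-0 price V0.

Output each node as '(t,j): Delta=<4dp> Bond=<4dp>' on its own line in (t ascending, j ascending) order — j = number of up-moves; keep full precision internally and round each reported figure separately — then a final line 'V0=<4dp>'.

Under the risk-neutral measure, an up-move has probability p* = (R−d)/(u−d) = 0.7600 and values discount at R = 1.07.
Terminal payoffs: V(1,0)=-5.1800, V(1,1)=26.5700
  t=0,j=0: stock 127.0000 → up 143.5100 (V=26.5700), down 111.7600 (V=-5.1800). Price 17.7103; hedge Δ=1.0000, bond B=-109.2897.
The time-0 hedge costs 17.7103, which is the no-arbitrage price.

(0,0): Delta=1.0000 Bond=-109.2897
V0=17.7103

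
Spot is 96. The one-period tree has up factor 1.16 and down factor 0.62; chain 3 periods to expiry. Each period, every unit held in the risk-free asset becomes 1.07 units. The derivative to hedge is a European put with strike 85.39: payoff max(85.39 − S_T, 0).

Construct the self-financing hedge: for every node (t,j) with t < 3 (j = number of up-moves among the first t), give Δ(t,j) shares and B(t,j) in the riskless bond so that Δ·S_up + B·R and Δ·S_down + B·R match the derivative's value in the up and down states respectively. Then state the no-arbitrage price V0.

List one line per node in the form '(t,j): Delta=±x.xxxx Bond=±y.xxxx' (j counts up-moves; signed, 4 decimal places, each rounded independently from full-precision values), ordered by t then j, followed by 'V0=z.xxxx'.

(0,0): Delta=-0.2458 Bond=27.7522
(1,0): Delta=-1.0000 Bond=74.5829
(1,1): Delta=-0.1652 Bond=20.7172
(2,0): Delta=-1.0000 Bond=79.8037
(2,1): Delta=-1.0000 Bond=79.8037
(2,2): Delta=-0.0760 Bond=10.6401
V0=4.1523

Under the risk-neutral measure, an up-move has probability p* = (R−d)/(u−d) = 0.8333 and values discount at R = 1.07.
Terminal payoffs: V(3,0)=62.5105, V(3,1)=42.5832, V(3,2)=5.2999, V(3,3)=0.0000
Node (2,0) S=36.9024: V=(p*·42.5832+(1−p*)·62.5105)/1.07=42.9013; Δ=(42.5832−62.5105)/(42.8068−22.8795)=-1.0000; B=V−Δ·S=79.8037
Node (2,1) S=69.0432: V=(p*·5.2999+(1−p*)·42.5832)/1.07=10.7605; Δ=(5.2999−42.5832)/(80.0901−42.8068)=-1.0000; B=V−Δ·S=79.8037
Node (2,2) S=129.1776: V=(p*·0.0000+(1−p*)·5.2999)/1.07=0.8255; Δ=(0.0000−5.2999)/(149.8460−80.0901)=-0.0760; B=V−Δ·S=10.6401
Node (1,0) S=59.5200: V=(p*·10.7605+(1−p*)·42.9013)/1.07=15.0629; Δ=(10.7605−42.9013)/(69.0432−36.9024)=-1.0000; B=V−Δ·S=74.5829
Node (1,1) S=111.3600: V=(p*·0.8255+(1−p*)·10.7605)/1.07=2.3190; Δ=(0.8255−10.7605)/(129.1776−69.0432)=-0.1652; B=V−Δ·S=20.7172
Node (0,0) S=96.0000: V=(p*·2.3190+(1−p*)·15.0629)/1.07=4.1523; Δ=(2.3190−15.0629)/(111.3600−59.5200)=-0.2458; B=V−Δ·S=27.7522
The time-0 hedge costs 4.1523, which is the no-arbitrage price.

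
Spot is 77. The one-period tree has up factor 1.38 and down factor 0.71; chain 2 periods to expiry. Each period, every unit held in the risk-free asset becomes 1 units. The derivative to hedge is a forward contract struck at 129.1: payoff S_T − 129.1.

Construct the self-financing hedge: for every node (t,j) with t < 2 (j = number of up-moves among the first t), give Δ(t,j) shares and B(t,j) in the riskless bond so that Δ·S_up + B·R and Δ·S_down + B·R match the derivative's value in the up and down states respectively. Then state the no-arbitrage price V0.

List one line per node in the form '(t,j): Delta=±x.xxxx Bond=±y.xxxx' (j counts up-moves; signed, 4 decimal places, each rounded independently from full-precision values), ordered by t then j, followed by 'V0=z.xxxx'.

(0,0): Delta=1.0000 Bond=-129.1000
(1,0): Delta=1.0000 Bond=-129.1000
(1,1): Delta=1.0000 Bond=-129.1000
V0=-52.1000

Since d<R<u, set p* = (R−d)/(u−d) = 0.4328; price each node as the discounted p*-expectation of its children.
At expiry t=2: V(2,0)=-90.2843, V(2,1)=-53.6554, V(2,2)=17.5388
(1,0): S=54.6700. Δ = (V_up−V_dn)/(S_up−S_dn) = (-53.6554−-90.2843)/(75.4446−38.8157) = 1.0000. V = [p*·-53.6554 + (1−p*)·-90.2843]/1 = -74.4300. B = V − Δ·S = -129.1000.
(1,1): S=106.2600. Δ = (V_up−V_dn)/(S_up−S_dn) = (17.5388−-53.6554)/(146.6388−75.4446) = 1.0000. V = [p*·17.5388 + (1−p*)·-53.6554]/1 = -22.8400. B = V − Δ·S = -129.1000.
(0,0): S=77.0000. Δ = (V_up−V_dn)/(S_up−S_dn) = (-22.8400−-74.4300)/(106.2600−54.6700) = 1.0000. V = [p*·-22.8400 + (1−p*)·-74.4300]/1 = -52.1000. B = V − Δ·S = -129.1000.
Self-financing check: at every node Δ·S+B equals the discounted successor values.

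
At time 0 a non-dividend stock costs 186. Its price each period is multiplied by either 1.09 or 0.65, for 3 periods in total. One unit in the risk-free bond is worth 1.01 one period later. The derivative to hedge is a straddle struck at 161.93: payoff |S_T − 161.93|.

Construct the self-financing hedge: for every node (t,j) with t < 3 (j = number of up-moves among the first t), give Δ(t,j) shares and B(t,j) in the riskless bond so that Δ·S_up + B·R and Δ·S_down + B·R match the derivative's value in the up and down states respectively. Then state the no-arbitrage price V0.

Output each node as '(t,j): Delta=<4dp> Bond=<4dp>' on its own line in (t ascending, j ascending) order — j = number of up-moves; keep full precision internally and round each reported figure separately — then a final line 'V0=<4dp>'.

(0,0): Delta=0.2660 Bond=5.6187
(1,0): Delta=-1.0000 Bond=158.7393
(1,1): Delta=0.4338 Bond=-28.3394
(2,0): Delta=-1.0000 Bond=160.3267
(2,1): Delta=-1.0000 Bond=160.3267
(2,2): Delta=0.6238 Bond=-70.6116
V0=55.1025

Under the risk-neutral measure, an up-move has probability p* = (R−d)/(u−d) = 0.8182 and values discount at R = 1.01.
At expiry t=3: V(3,0)=110.8498, V(3,1)=76.2723, V(3,2)=18.2887, V(3,3)=78.9454
(2,0): S=78.5850. Δ = (V_up−V_dn)/(S_up−S_dn) = (76.2723−110.8498)/(85.6577−51.0803) = -1.0000. V = [p*·76.2723 + (1−p*)·110.8498]/1.01 = 81.7417. B = V − Δ·S = 160.3267.
(2,1): S=131.7810. Δ = (V_up−V_dn)/(S_up−S_dn) = (18.2887−76.2723)/(143.6413−85.6577) = -1.0000. V = [p*·18.2887 + (1−p*)·76.2723]/1.01 = 28.5457. B = V − Δ·S = 160.3267.
(2,2): S=220.9866. Δ = (V_up−V_dn)/(S_up−S_dn) = (78.9454−18.2887)/(240.8754−143.6413) = 0.6238. V = [p*·78.9454 + (1−p*)·18.2887]/1.01 = 67.2445. B = V − Δ·S = -70.6116.
(1,0): S=120.9000. Δ = (V_up−V_dn)/(S_up−S_dn) = (28.5457−81.7417)/(131.7810−78.5850) = -1.0000. V = [p*·28.5457 + (1−p*)·81.7417]/1.01 = 37.8393. B = V − Δ·S = 158.7393.
(1,1): S=202.7400. Δ = (V_up−V_dn)/(S_up−S_dn) = (67.2445−28.5457)/(220.9866−131.7810) = 0.4338. V = [p*·67.2445 + (1−p*)·28.5457]/1.01 = 59.6122. B = V − Δ·S = -28.3394.
(0,0): S=186.0000. Δ = (V_up−V_dn)/(S_up−S_dn) = (59.6122−37.8393)/(202.7400−120.9000) = 0.2660. V = [p*·59.6122 + (1−p*)·37.8393]/1.01 = 55.1025. B = V − Δ·S = 5.6187.
Each (Δ,B) replicates both successor values, so the strategy is self-financing and V0 is arbitrage-free.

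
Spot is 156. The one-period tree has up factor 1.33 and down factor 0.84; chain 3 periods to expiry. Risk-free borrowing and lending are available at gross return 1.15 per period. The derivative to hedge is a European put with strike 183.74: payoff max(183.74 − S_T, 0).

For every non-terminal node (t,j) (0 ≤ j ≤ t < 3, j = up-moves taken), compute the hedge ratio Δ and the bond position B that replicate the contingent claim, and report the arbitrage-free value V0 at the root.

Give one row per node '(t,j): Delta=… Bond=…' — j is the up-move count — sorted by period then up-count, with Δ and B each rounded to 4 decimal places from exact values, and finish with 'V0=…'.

(0,0): Delta=-0.2437 Bond=47.2794
(1,0): Delta=-0.5883 Bond=99.5238
(1,1): Delta=-0.1173 Bond=28.1537
(2,0): Delta=-1.0000 Bond=159.7739
(2,1): Delta=-0.4373 Bond=88.1367
(2,2): Delta=0.0000 Bond=0.0000
V0=9.2636

Since d<R<u, set p* = (R−d)/(u−d) = 0.6327; price each node as the discounted p*-expectation of its children.
Terminal values V(3,·): V(3,0)=91.2782, V(3,1)=37.3421, V(3,2)=0.0000, V(3,3)=0.0000
(2,0): S=110.0736. Δ = (V_up−V_dn)/(S_up−S_dn) = (37.3421−91.2782)/(146.3979−92.4618) = -1.0000. V = [p*·37.3421 + (1−p*)·91.2782]/1.15 = 49.7003. B = V − Δ·S = 159.7739.
(2,1): S=174.2832. Δ = (V_up−V_dn)/(S_up−S_dn) = (0.0000−37.3421)/(231.7967−146.3979) = -0.4373. V = [p*·0.0000 + (1−p*)·37.3421]/1.15 = 11.9283. B = V − Δ·S = 88.1367.
(2,2): S=275.9484. Δ = (V_up−V_dn)/(S_up−S_dn) = (0.0000−0.0000)/(367.0114−231.7967) = 0.0000. V = [p*·0.0000 + (1−p*)·0.0000]/1.15 = 0.0000. B = V − Δ·S = 0.0000.
(1,0): S=131.0400. Δ = (V_up−V_dn)/(S_up−S_dn) = (11.9283−49.7003)/(174.2832−110.0736) = -0.5883. V = [p*·11.9283 + (1−p*)·49.7003]/1.15 = 22.4380. B = V − Δ·S = 99.5238.
(1,1): S=207.4800. Δ = (V_up−V_dn)/(S_up−S_dn) = (0.0000−11.9283)/(275.9484−174.2832) = -0.1173. V = [p*·0.0000 + (1−p*)·11.9283]/1.15 = 3.8103. B = V − Δ·S = 28.1537.
(0,0): S=156.0000. Δ = (V_up−V_dn)/(S_up−S_dn) = (3.8103−22.4380)/(207.4800−131.0400) = -0.2437. V = [p*·3.8103 + (1−p*)·22.4380]/1.15 = 9.2636. B = V − Δ·S = 47.2794.
The time-0 hedge costs 9.2636, which is the no-arbitrage price.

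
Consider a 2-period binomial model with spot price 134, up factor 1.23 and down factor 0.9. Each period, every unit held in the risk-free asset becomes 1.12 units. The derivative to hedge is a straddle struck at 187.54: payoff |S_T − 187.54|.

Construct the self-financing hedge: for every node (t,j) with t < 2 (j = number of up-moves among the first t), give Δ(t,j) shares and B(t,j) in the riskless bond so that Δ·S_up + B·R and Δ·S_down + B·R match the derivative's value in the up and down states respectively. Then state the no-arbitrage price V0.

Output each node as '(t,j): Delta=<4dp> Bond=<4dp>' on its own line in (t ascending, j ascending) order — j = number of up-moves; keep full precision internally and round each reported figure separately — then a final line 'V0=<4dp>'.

No-arbitrage ⇒ martingale measure with p* = (R−d)/(u−d) = 0.6667.
At expiry t=2: V(2,0)=79.0000, V(2,1)=39.2020, V(2,2)=15.1886
Node (1,0) S=120.6000: V=(p*·39.2020+(1−p*)·79.0000)/1.12=46.8464; Δ=(39.2020−79.0000)/(148.3380−108.5400)=-1.0000; B=V−Δ·S=167.4464
Node (1,1) S=164.8200: V=(p*·15.1886+(1−p*)·39.2020)/1.12=20.7081; Δ=(15.1886−39.2020)/(202.7286−148.3380)=-0.4415; B=V−Δ·S=93.4760
Node (0,0) S=134.0000: V=(p*·20.7081+(1−p*)·46.8464)/1.12=26.2686; Δ=(20.7081−46.8464)/(164.8200−120.6000)=-0.5911; B=V−Δ·S=105.4757
Check: Δ(0,0)·S0 + B(0,0) = 26.2686 = V0.

(0,0): Delta=-0.5911 Bond=105.4757
(1,0): Delta=-1.0000 Bond=167.4464
(1,1): Delta=-0.4415 Bond=93.4760
V0=26.2686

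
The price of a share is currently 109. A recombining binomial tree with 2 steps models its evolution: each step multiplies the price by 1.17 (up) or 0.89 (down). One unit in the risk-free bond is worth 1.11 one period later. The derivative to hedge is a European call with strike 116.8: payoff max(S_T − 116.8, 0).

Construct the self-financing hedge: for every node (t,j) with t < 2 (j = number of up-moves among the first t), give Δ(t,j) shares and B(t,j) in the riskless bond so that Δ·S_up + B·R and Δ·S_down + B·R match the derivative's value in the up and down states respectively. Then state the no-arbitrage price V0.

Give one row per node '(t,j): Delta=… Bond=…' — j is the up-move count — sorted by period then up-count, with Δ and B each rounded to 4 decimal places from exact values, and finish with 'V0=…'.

(0,0): Delta=0.7517 Bond=-65.6948
(1,0): Delta=0.0000 Bond=0.0000
(1,1): Delta=0.9076 Bond=-92.8088
V0=16.2392

No-arbitrage ⇒ martingale measure with p* = (R−d)/(u−d) = 0.7857.
Payoff layer (t=2): V(2,0)=0.0000, V(2,1)=0.0000, V(2,2)=32.4101
(1,0): S=97.0100. Δ = (V_up−V_dn)/(S_up−S_dn) = (0.0000−0.0000)/(113.5017−86.3389) = 0.0000. V = [p*·0.0000 + (1−p*)·0.0000]/1.11 = 0.0000. B = V − Δ·S = 0.0000.
(1,1): S=127.5300. Δ = (V_up−V_dn)/(S_up−S_dn) = (32.4101−0.0000)/(149.2101−113.5017) = 0.9076. V = [p*·32.4101 + (1−p*)·0.0000]/1.11 = 22.9415. B = V − Δ·S = -92.8088.
(0,0): S=109.0000. Δ = (V_up−V_dn)/(S_up−S_dn) = (22.9415−0.0000)/(127.5300−97.0100) = 0.7517. V = [p*·22.9415 + (1−p*)·0.0000]/1.11 = 16.2392. B = V − Δ·S = -65.6948.
The time-0 hedge costs 16.2392, which is the no-arbitrage price.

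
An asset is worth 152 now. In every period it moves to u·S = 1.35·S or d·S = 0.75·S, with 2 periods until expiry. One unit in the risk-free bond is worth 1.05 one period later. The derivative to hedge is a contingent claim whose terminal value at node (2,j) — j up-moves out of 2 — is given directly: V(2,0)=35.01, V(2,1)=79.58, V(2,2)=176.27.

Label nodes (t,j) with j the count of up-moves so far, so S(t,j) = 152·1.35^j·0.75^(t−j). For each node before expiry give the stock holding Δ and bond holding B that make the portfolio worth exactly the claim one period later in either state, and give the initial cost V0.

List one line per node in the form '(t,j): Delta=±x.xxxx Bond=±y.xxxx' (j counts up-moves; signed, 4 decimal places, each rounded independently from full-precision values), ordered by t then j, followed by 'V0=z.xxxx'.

No-arbitrage ⇒ martingale measure with p* = (R−d)/(u−d) = 0.5000.
Payoff layer (t=2): V(2,0)=35.0100, V(2,1)=79.5800, V(2,2)=176.2700
Node (1,0) S=114.0000: V=(p*·79.5800+(1−p*)·35.0100)/1.05=54.5667; Δ=(79.5800−35.0100)/(153.9000−85.5000)=0.6516; B=V−Δ·S=-19.7167
Node (1,1) S=205.2000: V=(p*·176.2700+(1−p*)·79.5800)/1.05=121.8333; Δ=(176.2700−79.5800)/(277.0200−153.9000)=0.7853; B=V−Δ·S=-39.3167
Node (0,0) S=152.0000: V=(p*·121.8333+(1−p*)·54.5667)/1.05=84.0000; Δ=(121.8333−54.5667)/(205.2000−114.0000)=0.7376; B=V−Δ·S=-28.1111
Check: Δ(0,0)·S0 + B(0,0) = 84.0000 = V0.

(0,0): Delta=0.7376 Bond=-28.1111
(1,0): Delta=0.6516 Bond=-19.7167
(1,1): Delta=0.7853 Bond=-39.3167
V0=84.0000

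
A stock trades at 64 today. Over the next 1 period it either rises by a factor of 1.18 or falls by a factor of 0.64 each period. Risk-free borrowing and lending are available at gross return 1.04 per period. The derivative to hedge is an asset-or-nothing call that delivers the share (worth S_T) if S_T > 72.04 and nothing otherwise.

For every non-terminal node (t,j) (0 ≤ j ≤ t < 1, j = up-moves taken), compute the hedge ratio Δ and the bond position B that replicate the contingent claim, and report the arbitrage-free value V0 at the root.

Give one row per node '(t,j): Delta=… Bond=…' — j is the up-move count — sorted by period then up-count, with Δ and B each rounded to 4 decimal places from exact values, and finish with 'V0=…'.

(0,0): Delta=2.1852 Bond=-86.0627
V0=53.7892

Since d<R<u, set p* = (R−d)/(u−d) = 0.7407; price each node as the discounted p*-expectation of its children.
At expiry t=1: V(1,0)=0.0000, V(1,1)=75.5200
Node (0,0) S=64.0000: V=(p*·75.5200+(1−p*)·0.0000)/1.04=53.7892; Δ=(75.5200−0.0000)/(75.5200−40.9600)=2.1852; B=V−Δ·S=-86.0627
The time-0 hedge costs 53.7892, which is the no-arbitrage price.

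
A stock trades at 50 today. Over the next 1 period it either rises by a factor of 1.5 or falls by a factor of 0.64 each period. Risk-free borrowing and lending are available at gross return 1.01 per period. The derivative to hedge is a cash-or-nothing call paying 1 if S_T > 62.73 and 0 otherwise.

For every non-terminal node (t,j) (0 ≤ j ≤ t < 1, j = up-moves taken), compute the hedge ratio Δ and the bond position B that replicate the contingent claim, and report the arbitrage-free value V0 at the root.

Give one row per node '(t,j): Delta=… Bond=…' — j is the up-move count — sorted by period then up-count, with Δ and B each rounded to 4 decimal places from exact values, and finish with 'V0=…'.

(0,0): Delta=0.0233 Bond=-0.7368
V0=0.4260

No-arbitrage ⇒ martingale measure with p* = (R−d)/(u−d) = 0.4302.
At expiry t=1: V(1,0)=0.0000, V(1,1)=1.0000
(0,0): S=50.0000. Δ = (V_up−V_dn)/(S_up−S_dn) = (1.0000−0.0000)/(75.0000−32.0000) = 0.0233. V = [p*·1.0000 + (1−p*)·0.0000]/1.01 = 0.4260. B = V − Δ·S = -0.7368.
Each (Δ,B) replicates both successor values, so the strategy is self-financing and V0 is arbitrage-free.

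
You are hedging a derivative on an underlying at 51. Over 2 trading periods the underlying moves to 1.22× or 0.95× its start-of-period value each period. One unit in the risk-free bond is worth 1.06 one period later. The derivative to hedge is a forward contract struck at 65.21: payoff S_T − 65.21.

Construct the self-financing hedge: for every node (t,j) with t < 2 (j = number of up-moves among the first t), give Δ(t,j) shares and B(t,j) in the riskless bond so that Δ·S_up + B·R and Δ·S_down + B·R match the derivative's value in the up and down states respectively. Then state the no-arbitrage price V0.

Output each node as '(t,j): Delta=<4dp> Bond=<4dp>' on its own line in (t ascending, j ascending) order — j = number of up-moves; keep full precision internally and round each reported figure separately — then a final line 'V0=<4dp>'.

The replicating-portfolio and risk-neutral prices coincide; use p* = (1.06−0.95)/(1.22−0.95) = 0.4074 for the latter.
Terminal payoffs: V(2,0)=-19.1825, V(2,1)=-6.1010, V(2,2)=10.6984
(1,0): S=48.4500. Δ = (V_up−V_dn)/(S_up−S_dn) = (-6.1010−-19.1825)/(59.1090−46.0275) = 1.0000. V = [p*·-6.1010 + (1−p*)·-19.1825]/1.06 = -13.0689. B = V − Δ·S = -61.5189.
(1,1): S=62.2200. Δ = (V_up−V_dn)/(S_up−S_dn) = (10.6984−-6.1010)/(75.9084−59.1090) = 1.0000. V = [p*·10.6984 + (1−p*)·-6.1010]/1.06 = 0.7011. B = V − Δ·S = -61.5189.
(0,0): S=51.0000. Δ = (V_up−V_dn)/(S_up−S_dn) = (0.7011−-13.0689)/(62.2200−48.4500) = 1.0000. V = [p*·0.7011 + (1−p*)·-13.0689]/1.06 = -7.0367. B = V − Δ·S = -58.0367.
Self-financing check: at every node Δ·S+B equals the discounted successor values.

(0,0): Delta=1.0000 Bond=-58.0367
(1,0): Delta=1.0000 Bond=-61.5189
(1,1): Delta=1.0000 Bond=-61.5189
V0=-7.0367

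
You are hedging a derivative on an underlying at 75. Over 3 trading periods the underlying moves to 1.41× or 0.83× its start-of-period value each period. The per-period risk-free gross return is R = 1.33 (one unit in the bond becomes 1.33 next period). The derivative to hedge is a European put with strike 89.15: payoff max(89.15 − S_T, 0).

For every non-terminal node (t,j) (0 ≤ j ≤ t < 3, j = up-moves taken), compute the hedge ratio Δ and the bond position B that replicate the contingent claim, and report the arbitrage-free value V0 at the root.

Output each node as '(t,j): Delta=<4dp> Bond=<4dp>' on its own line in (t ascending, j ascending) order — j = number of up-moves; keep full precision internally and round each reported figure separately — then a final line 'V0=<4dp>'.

(0,0): Delta=-0.0578 Bond=4.7261
(1,0): Delta=-0.3787 Bond=26.2617
(1,1): Delta=-0.0276 Bond=3.0896
(2,0): Delta=-1.0000 Bond=67.0301
(2,1): Delta=-0.3202 Bond=29.7917
(2,2): Delta=0.0000 Bond=0.0000
V0=0.3925

Risk-neutral probability p* = (R−d)/(u−d) = (1.33−0.83)/(1.41−0.83) = 0.8621.
Terminal payoffs: V(3,0)=46.2660, V(3,1)=16.2988, V(3,2)=0.0000, V(3,3)=0.0000
(2,0): S=51.6675. Δ = (V_up−V_dn)/(S_up−S_dn) = (16.2988−46.2660)/(72.8512−42.8840) = -1.0000. V = [p*·16.2988 + (1−p*)·46.2660]/1.33 = 15.3626. B = V − Δ·S = 67.0301.
(2,1): S=87.7725. Δ = (V_up−V_dn)/(S_up−S_dn) = (0.0000−16.2988)/(123.7592−72.8512) = -0.3202. V = [p*·0.0000 + (1−p*)·16.2988]/1.33 = 1.6903. B = V − Δ·S = 29.7917.
(2,2): S=149.1075. Δ = (V_up−V_dn)/(S_up−S_dn) = (0.0000−0.0000)/(210.2416−123.7592) = 0.0000. V = [p*·0.0000 + (1−p*)·0.0000]/1.33 = 0.0000. B = V − Δ·S = 0.0000.
(1,0): S=62.2500. Δ = (V_up−V_dn)/(S_up−S_dn) = (1.6903−15.3626)/(87.7725−51.6675) = -0.3787. V = [p*·1.6903 + (1−p*)·15.3626]/1.33 = 2.6888. B = V − Δ·S = 26.2617.
(1,1): S=105.7500. Δ = (V_up−V_dn)/(S_up−S_dn) = (0.0000−1.6903)/(149.1075−87.7725) = -0.0276. V = [p*·0.0000 + (1−p*)·1.6903]/1.33 = 0.1753. B = V − Δ·S = 3.0896.
(0,0): S=75.0000. Δ = (V_up−V_dn)/(S_up−S_dn) = (0.1753−2.6888)/(105.7500−62.2500) = -0.0578. V = [p*·0.1753 + (1−p*)·2.6888]/1.33 = 0.3925. B = V − Δ·S = 4.7261.
Each (Δ,B) replicates both successor values, so the strategy is self-financing and V0 is arbitrage-free.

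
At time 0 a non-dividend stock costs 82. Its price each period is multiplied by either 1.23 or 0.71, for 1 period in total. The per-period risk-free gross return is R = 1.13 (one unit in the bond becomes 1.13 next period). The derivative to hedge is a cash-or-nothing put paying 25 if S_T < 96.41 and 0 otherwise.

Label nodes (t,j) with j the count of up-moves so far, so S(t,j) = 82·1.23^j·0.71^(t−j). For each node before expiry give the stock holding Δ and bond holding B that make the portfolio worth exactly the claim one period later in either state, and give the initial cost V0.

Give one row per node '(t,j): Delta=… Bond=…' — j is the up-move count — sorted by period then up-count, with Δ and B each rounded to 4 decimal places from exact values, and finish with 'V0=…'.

(0,0): Delta=-0.5863 Bond=52.3315
V0=4.2546

Since d<R<u, set p* = (R−d)/(u−d) = 0.8077; price each node as the discounted p*-expectation of its children.
Terminal payoffs: V(1,0)=25.0000, V(1,1)=0.0000
  t=0,j=0: stock 82.0000 → up 100.8600 (V=0.0000), down 58.2200 (V=25.0000). Price 4.2546; hedge Δ=-0.5863, bond B=52.3315.
Check: Δ(0,0)·S0 + B(0,0) = 4.2546 = V0.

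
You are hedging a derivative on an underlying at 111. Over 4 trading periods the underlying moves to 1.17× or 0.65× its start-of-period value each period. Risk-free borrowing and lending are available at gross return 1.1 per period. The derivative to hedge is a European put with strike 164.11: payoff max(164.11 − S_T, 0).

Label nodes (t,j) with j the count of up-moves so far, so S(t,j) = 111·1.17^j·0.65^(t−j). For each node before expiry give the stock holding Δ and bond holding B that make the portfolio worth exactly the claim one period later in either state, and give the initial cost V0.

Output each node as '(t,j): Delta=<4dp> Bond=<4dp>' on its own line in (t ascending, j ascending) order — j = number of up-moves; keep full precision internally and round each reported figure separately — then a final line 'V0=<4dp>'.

(0,0): Delta=-0.6297 Bond=87.8038
(1,0): Delta=-1.0000 Bond=123.2983
(1,1): Delta=-0.5977 Bond=92.4287
(2,0): Delta=-1.0000 Bond=135.6281
(2,1): Delta=-1.0000 Bond=135.6281
(2,2): Delta=-0.5630 Bond=96.3895
(3,0): Delta=-1.0000 Bond=149.1909
(3,1): Delta=-1.0000 Bond=149.1909
(3,2): Delta=-1.0000 Bond=149.1909
(3,3): Delta=-0.5252 Bond=99.3142
V0=17.9024

Under the risk-neutral measure, an up-move has probability p* = (R−d)/(u−d) = 0.8654 and values discount at R = 1.1.
Payoff layer (t=4): V(4,0)=144.2958, V(4,1)=128.4445, V(4,2)=99.9120, V(4,3)=48.5536, V(4,4)=0.0000
Node (3,0) S=30.4834: V=(p*·128.4445+(1−p*)·144.2958)/1.1=118.7075; Δ=(128.4445−144.2958)/(35.6655−19.8142)=-1.0000; B=V−Δ·S=149.1909
Node (3,1) S=54.8701: V=(p*·99.9120+(1−p*)·128.4445)/1.1=94.3208; Δ=(99.9120−128.4445)/(64.1980−35.6655)=-1.0000; B=V−Δ·S=149.1909
Node (3,2) S=98.7661: V=(p*·48.5536+(1−p*)·99.9120)/1.1=50.4248; Δ=(48.5536−99.9120)/(115.5564−64.1980)=-1.0000; B=V−Δ·S=149.1909
Node (3,3) S=177.7790: V=(p*·0.0000+(1−p*)·48.5536)/1.1=5.9419; Δ=(0.0000−48.5536)/(208.0015−115.5564)=-0.5252; B=V−Δ·S=99.3142
Node (2,0) S=46.8975: V=(p*·94.3208+(1−p*)·118.7075)/1.1=88.7306; Δ=(94.3208−118.7075)/(54.8701−30.4834)=-1.0000; B=V−Δ·S=135.6281
Node (2,1) S=84.4155: V=(p*·50.4248+(1−p*)·94.3208)/1.1=51.2126; Δ=(50.4248−94.3208)/(98.7661−54.8701)=-1.0000; B=V−Δ·S=135.6281
Node (2,2) S=151.9479: V=(p*·5.9419+(1−p*)·50.4248)/1.1=10.8454; Δ=(5.9419−50.4248)/(177.7790−98.7661)=-0.5630; B=V−Δ·S=96.3895
Node (1,0) S=72.1500: V=(p*·51.2126+(1−p*)·88.7306)/1.1=51.1483; Δ=(51.2126−88.7306)/(84.4155−46.8975)=-1.0000; B=V−Δ·S=123.2983
Node (1,1) S=129.8700: V=(p*·10.8454+(1−p*)·51.2126)/1.1=14.7995; Δ=(10.8454−51.2126)/(151.9479−84.4155)=-0.5977; B=V−Δ·S=92.4287
Node (0,0) S=111.0000: V=(p*·14.7995+(1−p*)·51.1483)/1.1=17.9024; Δ=(14.7995−51.1483)/(129.8700−72.1500)=-0.6297; B=V−Δ·S=87.8038
The time-0 hedge costs 17.9024, which is the no-arbitrage price.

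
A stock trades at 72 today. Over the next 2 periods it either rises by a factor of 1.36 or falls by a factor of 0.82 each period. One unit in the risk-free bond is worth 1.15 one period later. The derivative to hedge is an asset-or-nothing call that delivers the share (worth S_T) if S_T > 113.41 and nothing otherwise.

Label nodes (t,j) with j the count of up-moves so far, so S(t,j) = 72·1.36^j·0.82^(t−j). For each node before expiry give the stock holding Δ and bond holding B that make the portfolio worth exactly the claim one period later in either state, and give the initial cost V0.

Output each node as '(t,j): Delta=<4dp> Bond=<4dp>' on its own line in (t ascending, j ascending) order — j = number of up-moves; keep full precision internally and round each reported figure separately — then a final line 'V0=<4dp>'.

Since d<R<u, set p* = (R−d)/(u−d) = 0.6111; price each node as the discounted p*-expectation of its children.
Terminal values V(2,·): V(2,0)=0.0000, V(2,1)=0.0000, V(2,2)=133.1712
  t=1,j=0: stock 59.0400 → up 80.2944 (V=0.0000), down 48.4128 (V=0.0000). Price 0.0000; hedge Δ=0.0000, bond B=0.0000.
  t=1,j=1: stock 97.9200 → up 133.1712 (V=133.1712), down 80.2944 (V=0.0000). Price 70.7673; hedge Δ=2.5185, bond B=-175.8460.
  t=0,j=0: stock 72.0000 → up 97.9200 (V=70.7673), down 59.0400 (V=0.0000). Price 37.6058; hedge Δ=1.8201, bond B=-93.4447.
The time-0 hedge costs 37.6058, which is the no-arbitrage price.

(0,0): Delta=1.8201 Bond=-93.4447
(1,0): Delta=0.0000 Bond=0.0000
(1,1): Delta=2.5185 Bond=-175.8460
V0=37.6058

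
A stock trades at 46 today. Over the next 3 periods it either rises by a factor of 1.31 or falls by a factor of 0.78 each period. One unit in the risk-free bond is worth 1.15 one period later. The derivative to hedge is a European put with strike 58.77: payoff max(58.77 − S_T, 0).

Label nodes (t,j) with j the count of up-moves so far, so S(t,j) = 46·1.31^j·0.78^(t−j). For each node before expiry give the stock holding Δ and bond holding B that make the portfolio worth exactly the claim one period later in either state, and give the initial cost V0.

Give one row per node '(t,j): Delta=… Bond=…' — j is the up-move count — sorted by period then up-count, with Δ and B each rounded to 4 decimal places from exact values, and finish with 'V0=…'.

(0,0): Delta=-0.3309 Bond=18.6659
(1,0): Delta=-0.9105 Bond=42.2605
(1,1): Delta=-0.1817 Bond=12.4735
(2,0): Delta=-1.0000 Bond=51.1043
(2,1): Delta=-0.8875 Bond=47.5164
(2,2): Delta=0.0000 Bond=0.0000
V0=3.4428

Under the risk-neutral measure, an up-move has probability p* = (R−d)/(u−d) = 0.6981 and values discount at R = 1.15.
At expiry t=3: V(3,0)=36.9406, V(3,1)=22.1078, V(3,2)=0.0000, V(3,3)=0.0000
  t=2,j=0: stock 27.9864 → up 36.6622 (V=22.1078), down 21.8294 (V=36.9406). Price 23.1179; hedge Δ=-1.0000, bond B=51.1043.
  t=2,j=1: stock 47.0028 → up 61.5737 (V=0.0000), down 36.6622 (V=22.1078). Price 5.8035; hedge Δ=-0.8875, bond B=47.5164.
  t=2,j=2: stock 78.9406 → up 103.4122 (V=0.0000), down 61.5737 (V=0.0000). Price 0.0000; hedge Δ=0.0000, bond B=0.0000.
  t=1,j=0: stock 35.8800 → up 47.0028 (V=5.8035), down 27.9864 (V=23.1179). Price 9.5918; hedge Δ=-0.9105, bond B=42.2605.
  t=1,j=1: stock 60.2600 → up 78.9406 (V=0.0000), down 47.0028 (V=5.8035). Price 1.5235; hedge Δ=-0.1817, bond B=12.4735.
  t=0,j=0: stock 46.0000 → up 60.2600 (V=1.5235), down 35.8800 (V=9.5918). Price 3.4428; hedge Δ=-0.3309, bond B=18.6659.
The time-0 hedge costs 3.4428, which is the no-arbitrage price.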